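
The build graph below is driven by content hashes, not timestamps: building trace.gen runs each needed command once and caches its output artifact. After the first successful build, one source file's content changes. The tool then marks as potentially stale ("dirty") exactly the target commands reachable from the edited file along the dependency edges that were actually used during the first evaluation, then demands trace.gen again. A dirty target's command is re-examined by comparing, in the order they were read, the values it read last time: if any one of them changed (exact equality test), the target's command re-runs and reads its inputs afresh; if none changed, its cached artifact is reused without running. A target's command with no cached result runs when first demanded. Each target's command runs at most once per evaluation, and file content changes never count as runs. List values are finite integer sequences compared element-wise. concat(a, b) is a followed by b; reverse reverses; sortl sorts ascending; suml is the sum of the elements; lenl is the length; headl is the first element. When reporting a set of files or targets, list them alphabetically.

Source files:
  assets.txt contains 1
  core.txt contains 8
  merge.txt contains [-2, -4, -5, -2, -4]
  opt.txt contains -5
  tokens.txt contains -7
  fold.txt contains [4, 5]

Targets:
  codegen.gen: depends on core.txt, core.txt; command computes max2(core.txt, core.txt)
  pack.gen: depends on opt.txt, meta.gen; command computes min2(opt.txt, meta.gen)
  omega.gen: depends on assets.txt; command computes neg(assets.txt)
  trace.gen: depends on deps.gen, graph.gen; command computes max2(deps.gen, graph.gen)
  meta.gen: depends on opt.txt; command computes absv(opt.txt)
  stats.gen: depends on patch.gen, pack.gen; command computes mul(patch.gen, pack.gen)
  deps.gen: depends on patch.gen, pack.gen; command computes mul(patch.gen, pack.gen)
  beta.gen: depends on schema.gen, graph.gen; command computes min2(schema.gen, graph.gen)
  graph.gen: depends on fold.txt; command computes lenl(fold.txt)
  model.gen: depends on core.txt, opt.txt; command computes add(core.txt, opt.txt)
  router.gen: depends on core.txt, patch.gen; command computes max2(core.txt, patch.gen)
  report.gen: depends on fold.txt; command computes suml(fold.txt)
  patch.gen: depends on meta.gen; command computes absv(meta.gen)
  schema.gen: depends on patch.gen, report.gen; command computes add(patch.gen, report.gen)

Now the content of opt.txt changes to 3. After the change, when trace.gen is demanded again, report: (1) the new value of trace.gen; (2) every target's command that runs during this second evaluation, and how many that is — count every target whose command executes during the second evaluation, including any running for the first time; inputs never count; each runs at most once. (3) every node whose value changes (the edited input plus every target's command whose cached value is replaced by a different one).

trace.gen now evaluates to 9.
Run set: deps.gen, meta.gen, pack.gen, patch.gen, trace.gen (5 run).
Changed values: deps.gen, meta.gen, opt.txt, pack.gen, patch.gen, trace.gen.

Initial pass — values computed on the first demand:
  graph.gen = lenl([4, 5]) = 2
  meta.gen = absv(-5) = 5
  pack.gen = min2(-5, 5) = -5
  patch.gen = absv(5) = 5
  deps.gen = mul(5, -5) = -25
  trace.gen = max2(-25, 2) = 2

Second demand — change propagation:
  meta.gen: re-runs because opt.txt -5->3; new result 3.
  pack.gen: re-runs because opt.txt -5->3; meta.gen 5->3; new result 3.
  patch.gen: re-runs because meta.gen 5->3; new result 3.
  deps.gen: re-runs because patch.gen 5->3; pack.gen -5->3; new result 9.
  trace.gen: re-runs because deps.gen -25->9; new result 9.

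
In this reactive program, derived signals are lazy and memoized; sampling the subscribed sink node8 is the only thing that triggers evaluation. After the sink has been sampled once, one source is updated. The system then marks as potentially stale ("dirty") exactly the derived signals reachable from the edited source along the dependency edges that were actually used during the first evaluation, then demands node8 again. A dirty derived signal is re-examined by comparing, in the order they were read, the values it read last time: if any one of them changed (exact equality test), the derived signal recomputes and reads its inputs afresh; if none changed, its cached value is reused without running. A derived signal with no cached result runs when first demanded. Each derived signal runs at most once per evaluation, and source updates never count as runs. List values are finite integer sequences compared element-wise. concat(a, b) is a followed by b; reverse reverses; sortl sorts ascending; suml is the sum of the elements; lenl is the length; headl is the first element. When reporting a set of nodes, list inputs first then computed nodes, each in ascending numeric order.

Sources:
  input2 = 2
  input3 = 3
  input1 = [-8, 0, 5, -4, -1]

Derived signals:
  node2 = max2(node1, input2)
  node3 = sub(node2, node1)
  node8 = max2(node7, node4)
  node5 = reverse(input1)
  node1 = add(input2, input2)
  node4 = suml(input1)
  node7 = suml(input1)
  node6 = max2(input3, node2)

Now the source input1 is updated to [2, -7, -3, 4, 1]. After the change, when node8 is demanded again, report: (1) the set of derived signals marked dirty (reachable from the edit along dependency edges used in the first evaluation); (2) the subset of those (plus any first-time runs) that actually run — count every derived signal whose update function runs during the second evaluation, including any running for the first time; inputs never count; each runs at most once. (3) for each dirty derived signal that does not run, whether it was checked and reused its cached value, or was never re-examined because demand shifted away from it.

The edit dirties: node4, node7, node8.
3 derived signals run: node4, node7, node8.
No dirty derived signal escaped a run.

First demand of the output computes:
  node4 = suml([-8, 0, 5, -4, -1]) = -8
  node7 = suml([-8, 0, 5, -4, -1]) = -8
  node8 = max2(-8, -8) = -8

After the edit, cleaning proceeds:
  node4: a read changed (input1 [-8, 0, 5, -4, -1]->[2, -7, -3, 4, 1]) — executes, giving -3.
  node7: a read changed (input1 [-8, 0, 5, -4, -1]->[2, -7, -3, 4, 1]) — executes, giving -3.
  node8: a read changed (node7 -8->-3; node4 -8->-3) — executes, giving -3.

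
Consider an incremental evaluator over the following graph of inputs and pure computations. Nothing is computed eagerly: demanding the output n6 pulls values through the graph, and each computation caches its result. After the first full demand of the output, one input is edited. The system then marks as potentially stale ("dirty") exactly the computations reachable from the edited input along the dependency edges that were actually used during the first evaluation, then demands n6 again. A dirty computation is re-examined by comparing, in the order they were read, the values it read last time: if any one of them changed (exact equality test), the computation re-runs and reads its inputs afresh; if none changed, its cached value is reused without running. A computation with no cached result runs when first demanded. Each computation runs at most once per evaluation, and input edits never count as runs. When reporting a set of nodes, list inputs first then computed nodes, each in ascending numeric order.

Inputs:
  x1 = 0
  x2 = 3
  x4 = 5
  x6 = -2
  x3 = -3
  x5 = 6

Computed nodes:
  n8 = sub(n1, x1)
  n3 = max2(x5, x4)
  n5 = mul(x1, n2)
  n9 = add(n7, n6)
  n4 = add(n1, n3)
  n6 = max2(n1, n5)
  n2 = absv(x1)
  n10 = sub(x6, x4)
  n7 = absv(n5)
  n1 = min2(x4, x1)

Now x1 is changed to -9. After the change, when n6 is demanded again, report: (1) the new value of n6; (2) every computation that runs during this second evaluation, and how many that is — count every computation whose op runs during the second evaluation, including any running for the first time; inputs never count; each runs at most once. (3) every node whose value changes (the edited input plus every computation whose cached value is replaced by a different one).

n6 now evaluates to -9.
Run set: n1, n2, n5, n6 (4 run).
Changed values: x1, n1, n2, n5, n6.

Initial pass — values computed on the first demand:
  n1 = min2(5, 0) = 0
  n2 = absv(0) = 0
  n5 = mul(0, 0) = 0
  n6 = max2(0, 0) = 0

Second demand — change propagation:
  n1: re-runs because x1 0->-9; new result -9.
  n2: re-runs because x1 0->-9; new result 9.
  n5: re-runs because x1 0->-9; n2 0->9; new result -81.
  n6: re-runs because n1 0->-9; n5 0->-81; new result -9.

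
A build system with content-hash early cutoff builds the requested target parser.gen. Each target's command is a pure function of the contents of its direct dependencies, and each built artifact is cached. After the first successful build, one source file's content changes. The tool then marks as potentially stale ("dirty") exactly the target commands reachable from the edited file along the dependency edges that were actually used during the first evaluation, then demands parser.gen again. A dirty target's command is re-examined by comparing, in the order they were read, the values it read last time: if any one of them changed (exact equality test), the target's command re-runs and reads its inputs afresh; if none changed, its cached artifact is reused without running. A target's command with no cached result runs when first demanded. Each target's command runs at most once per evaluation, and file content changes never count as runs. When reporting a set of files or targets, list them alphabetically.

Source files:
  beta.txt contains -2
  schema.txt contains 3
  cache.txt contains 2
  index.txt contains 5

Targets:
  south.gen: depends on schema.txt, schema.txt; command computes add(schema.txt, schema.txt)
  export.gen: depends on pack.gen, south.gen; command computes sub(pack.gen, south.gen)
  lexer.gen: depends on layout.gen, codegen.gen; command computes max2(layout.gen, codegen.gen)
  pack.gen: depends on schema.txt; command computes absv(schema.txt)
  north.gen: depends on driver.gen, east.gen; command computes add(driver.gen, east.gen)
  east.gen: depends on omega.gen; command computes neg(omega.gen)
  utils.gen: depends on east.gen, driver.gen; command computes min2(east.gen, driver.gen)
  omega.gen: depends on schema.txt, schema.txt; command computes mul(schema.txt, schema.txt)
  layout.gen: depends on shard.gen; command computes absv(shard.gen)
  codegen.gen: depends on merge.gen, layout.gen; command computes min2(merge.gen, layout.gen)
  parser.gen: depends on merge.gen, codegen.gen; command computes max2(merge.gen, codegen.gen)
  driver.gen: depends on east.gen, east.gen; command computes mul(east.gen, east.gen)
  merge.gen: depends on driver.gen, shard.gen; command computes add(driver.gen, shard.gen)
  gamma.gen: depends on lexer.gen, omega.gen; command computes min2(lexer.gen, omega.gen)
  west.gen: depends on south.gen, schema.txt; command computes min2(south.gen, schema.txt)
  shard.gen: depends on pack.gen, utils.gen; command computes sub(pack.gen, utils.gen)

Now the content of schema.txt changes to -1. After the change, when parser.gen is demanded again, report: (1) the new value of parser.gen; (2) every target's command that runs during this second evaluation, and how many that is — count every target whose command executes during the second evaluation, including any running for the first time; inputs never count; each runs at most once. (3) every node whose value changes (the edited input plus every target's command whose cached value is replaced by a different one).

First evaluation (everything demanded from the output):
  omega.gen = mul(3, 3) = 9
  east.gen = neg(9) = -9
  driver.gen = mul(-9, -9) = 81
  pack.gen = absv(3) = 3
  utils.gen = min2(-9, 81) = -9
  shard.gen = sub(3, -9) = 12
  layout.gen = absv(12) = 12
  merge.gen = add(81, 12) = 93
  codegen.gen = min2(93, 12) = 12
  parser.gen = max2(93, 12) = 93

Propagation after the edit:
  omega.gen: runs — schema.txt 3->-1; schema.txt 3->-1; result 1.
  east.gen: runs — omega.gen 9->1; result -1.
  driver.gen: runs — east.gen -9->-1; east.gen -9->-1; result 1.
  pack.gen: runs — schema.txt 3->-1; result 1.
  utils.gen: runs — east.gen -9->-1; driver.gen 81->1; result -1.
  shard.gen: runs — pack.gen 3->1; utils.gen -9->-1; result 2.
  layout.gen: runs — shard.gen 12->2; result 2.
  merge.gen: runs — driver.gen 81->1; shard.gen 12->2; result 3.
  codegen.gen: runs — merge.gen 93->3; layout.gen 12->2; result 2.
  parser.gen: runs — merge.gen 93->3; codegen.gen 12->2; result 3.

New value of parser.gen: 3.
Target commands that run: codegen.gen, driver.gen, east.gen, layout.gen, merge.gen, omega.gen, pack.gen, parser.gen, shard.gen, utils.gen — 10 in total.
Values that change: codegen.gen, driver.gen, east.gen, layout.gen, merge.gen, omega.gen, pack.gen, parser.gen, schema.txt, shard.gen, utils.gen.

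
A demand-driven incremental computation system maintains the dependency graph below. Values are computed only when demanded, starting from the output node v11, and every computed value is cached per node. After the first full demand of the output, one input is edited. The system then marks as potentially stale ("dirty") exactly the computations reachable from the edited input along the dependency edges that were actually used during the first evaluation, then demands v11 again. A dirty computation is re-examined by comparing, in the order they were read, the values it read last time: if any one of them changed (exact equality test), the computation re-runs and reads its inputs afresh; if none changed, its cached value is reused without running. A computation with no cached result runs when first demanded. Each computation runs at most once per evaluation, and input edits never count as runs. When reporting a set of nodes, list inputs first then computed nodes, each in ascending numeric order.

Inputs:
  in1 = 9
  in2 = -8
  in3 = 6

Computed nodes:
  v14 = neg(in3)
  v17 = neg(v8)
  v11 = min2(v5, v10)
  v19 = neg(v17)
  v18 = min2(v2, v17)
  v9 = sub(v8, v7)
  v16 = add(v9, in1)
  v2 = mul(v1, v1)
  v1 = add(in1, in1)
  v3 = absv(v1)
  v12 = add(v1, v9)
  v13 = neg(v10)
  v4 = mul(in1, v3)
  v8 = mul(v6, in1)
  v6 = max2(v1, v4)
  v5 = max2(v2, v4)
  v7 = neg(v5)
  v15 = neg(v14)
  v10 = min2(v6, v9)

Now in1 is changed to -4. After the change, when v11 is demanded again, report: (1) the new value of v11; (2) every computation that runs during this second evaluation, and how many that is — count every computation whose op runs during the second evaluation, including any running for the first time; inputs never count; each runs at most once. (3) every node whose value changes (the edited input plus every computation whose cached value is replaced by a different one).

First evaluation (everything demanded from the output):
  v1 = add(9, 9) = 18
  v2 = mul(18, 18) = 324
  v3 = absv(18) = 18
  v4 = mul(9, 18) = 162
  v5 = max2(324, 162) = 324
  v6 = max2(18, 162) = 162
  v7 = neg(324) = -324
  v8 = mul(162, 9) = 1458
  v9 = sub(1458, -324) = 1782
  v10 = min2(162, 1782) = 162
  v11 = min2(324, 162) = 162

Propagation after the edit:
  v1: runs — in1 9->-4; in1 9->-4; result -8.
  v2: runs — v1 18->-8; v1 18->-8; result 64.
  v3: runs — v1 18->-8; result 8.
  v4: runs — in1 9->-4; v3 18->8; result -32.
  v5: runs — v2 324->64; v4 162->-32; result 64.
  v6: runs — v1 18->-8; v4 162->-32; result -8.
  v7: runs — v5 324->64; result -64.
  v8: runs — v6 162->-8; in1 9->-4; result 32.
  v9: runs — v8 1458->32; v7 -324->-64; result 96.
  v10: runs — v6 162->-8; v9 1782->96; result -8.
  v11: runs — v5 324->64; v10 162->-8; result -8.

New value of v11: -8.
Computations that run: v1, v2, v3, v4, v5, v6, v7, v8, v9, v10, v11 — 11 in total.
Values that change: in1, v1, v2, v3, v4, v5, v6, v7, v8, v9, v10, v11.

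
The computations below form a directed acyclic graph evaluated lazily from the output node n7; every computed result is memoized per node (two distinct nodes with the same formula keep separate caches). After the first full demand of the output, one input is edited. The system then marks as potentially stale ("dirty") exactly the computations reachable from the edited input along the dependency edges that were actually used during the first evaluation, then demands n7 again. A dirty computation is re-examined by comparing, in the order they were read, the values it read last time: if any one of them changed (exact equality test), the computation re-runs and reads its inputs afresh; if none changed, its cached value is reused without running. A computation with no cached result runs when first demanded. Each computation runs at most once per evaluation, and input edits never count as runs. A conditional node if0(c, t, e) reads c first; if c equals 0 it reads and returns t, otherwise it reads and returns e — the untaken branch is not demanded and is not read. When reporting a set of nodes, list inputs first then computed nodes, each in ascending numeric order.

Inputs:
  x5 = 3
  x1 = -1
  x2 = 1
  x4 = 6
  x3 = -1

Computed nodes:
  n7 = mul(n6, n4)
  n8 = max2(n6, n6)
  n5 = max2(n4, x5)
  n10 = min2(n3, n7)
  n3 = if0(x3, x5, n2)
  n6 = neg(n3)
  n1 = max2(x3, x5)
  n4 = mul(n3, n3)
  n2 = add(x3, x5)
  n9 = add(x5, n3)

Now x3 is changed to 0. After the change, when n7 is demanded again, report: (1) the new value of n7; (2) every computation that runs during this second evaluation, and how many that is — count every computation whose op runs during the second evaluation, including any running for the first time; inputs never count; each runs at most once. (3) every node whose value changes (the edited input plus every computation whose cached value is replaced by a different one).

First demand of the output computes:
  n2 = add(-1, 3) = 2
  n3 = if0(x3=-1 -> else branch n2) = 2
  n4 = mul(2, 2) = 4
  n6 = neg(2) = -2
  n7 = mul(-2, 4) = -8

After the edit, cleaning proceeds:
  n2: stays stale; no demand reaches it after the flip.
  n3: a read changed (x3 -1->0) — executes, giving 3.
  n4: a read changed (n3 2->3; n3 2->3) — executes, giving 9.
  n6: a read changed (n3 2->3) — executes, giving -3.
  n7: a read changed (n6 -2->-3; n4 4->9) — executes, giving -27.

Note the branch switch — demand abandons n2, which is never re-examined.

Demanding n7 again yields -27.
4 computations run: n3, n4, n6, n7.
The nodes whose values change: x3, n3, n4, n6, n7.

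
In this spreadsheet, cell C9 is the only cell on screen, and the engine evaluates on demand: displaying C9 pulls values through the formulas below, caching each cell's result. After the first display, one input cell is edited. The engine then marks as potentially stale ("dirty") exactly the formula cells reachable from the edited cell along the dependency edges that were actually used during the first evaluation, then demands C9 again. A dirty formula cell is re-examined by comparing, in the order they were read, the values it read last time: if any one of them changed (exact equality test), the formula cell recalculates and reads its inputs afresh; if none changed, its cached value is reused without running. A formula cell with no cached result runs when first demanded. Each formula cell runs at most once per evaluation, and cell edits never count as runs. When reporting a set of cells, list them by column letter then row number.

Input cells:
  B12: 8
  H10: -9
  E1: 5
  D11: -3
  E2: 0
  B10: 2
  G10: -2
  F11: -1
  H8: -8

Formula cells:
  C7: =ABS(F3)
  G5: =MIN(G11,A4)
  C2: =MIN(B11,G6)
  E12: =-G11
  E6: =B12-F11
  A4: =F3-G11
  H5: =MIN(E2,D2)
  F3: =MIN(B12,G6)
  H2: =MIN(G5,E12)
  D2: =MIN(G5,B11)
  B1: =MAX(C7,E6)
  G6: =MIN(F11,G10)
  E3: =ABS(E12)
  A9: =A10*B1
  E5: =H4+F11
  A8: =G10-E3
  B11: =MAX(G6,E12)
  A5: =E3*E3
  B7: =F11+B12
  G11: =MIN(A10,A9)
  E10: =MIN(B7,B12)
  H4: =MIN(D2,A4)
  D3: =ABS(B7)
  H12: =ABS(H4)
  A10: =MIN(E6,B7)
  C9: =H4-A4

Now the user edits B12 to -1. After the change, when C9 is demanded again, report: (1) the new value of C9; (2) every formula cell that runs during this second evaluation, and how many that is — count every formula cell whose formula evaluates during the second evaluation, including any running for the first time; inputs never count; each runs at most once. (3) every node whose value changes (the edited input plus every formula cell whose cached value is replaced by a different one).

Initial pass — values computed on the first demand:
  B7 = -1 + 8 = 7
  E6 = 8 - -1 = 9
  A10 = MIN(9, 7) = 7
  G6 = MIN(-1, -2) = -2
  F3 = MIN(8, -2) = -2
  C7 = ABS(-2) = 2
  B1 = MAX(2, 9) = 9
  A9 = 7 * 9 = 63
  G11 = MIN(7, 63) = 7
  A4 = -2 - 7 = -9
  E12 = -(7) = -7
  B11 = MAX(-2, -7) = -2
  G5 = MIN(7, -9) = -9
  D2 = MIN(-9, -2) = -9
  H4 = MIN(-9, -9) = -9
  C9 = -9 - -9 = 0

Second demand — change propagation:
  B7: re-runs because B12 8->-1; new result -2.
  E6: re-runs because B12 8->-1; new result 0.
  A10: re-runs because E6 9->0; B7 7->-2; new result -2.
  F3: re-runs because B12 8->-1; new result -2 (unchanged).
  C7: re-examined; everything it read last time is the same (F3 unchanged) — cache 2 kept, no run.
  B1: re-runs because E6 9->0; new result 2.
  A9: re-runs because A10 7->-2; B1 9->2; new result -4.
  G11: re-runs because A10 7->-2; A9 63->-4; new result -4.
  A4: re-runs because G11 7->-4; new result 2.
  E12: re-runs because G11 7->-4; new result 4.
  B11: re-runs because E12 -7->4; new result 4.
  G5: re-runs because G11 7->-4; A4 -9->2; new result -4.
  D2: re-runs because G5 -9->-4; B11 -2->4; new result -4.
  H4: re-runs because D2 -9->-4; A4 -9->2; new result -4.
  C9: re-runs because H4 -9->-4; A4 -9->2; new result -6.

The important point: at C7 every value read last time is unchanged, so the dirty flag clears without a run.

C9 now evaluates to -6.
Run set: A4, A9, A10, B1, B7, B11, C9, D2, E6, E12, F3, G5, G11, H4 (14 run).
Changed values: A4, A9, A10, B1, B7, B11, B12, C9, D2, E6, E12, G5, G11, H4.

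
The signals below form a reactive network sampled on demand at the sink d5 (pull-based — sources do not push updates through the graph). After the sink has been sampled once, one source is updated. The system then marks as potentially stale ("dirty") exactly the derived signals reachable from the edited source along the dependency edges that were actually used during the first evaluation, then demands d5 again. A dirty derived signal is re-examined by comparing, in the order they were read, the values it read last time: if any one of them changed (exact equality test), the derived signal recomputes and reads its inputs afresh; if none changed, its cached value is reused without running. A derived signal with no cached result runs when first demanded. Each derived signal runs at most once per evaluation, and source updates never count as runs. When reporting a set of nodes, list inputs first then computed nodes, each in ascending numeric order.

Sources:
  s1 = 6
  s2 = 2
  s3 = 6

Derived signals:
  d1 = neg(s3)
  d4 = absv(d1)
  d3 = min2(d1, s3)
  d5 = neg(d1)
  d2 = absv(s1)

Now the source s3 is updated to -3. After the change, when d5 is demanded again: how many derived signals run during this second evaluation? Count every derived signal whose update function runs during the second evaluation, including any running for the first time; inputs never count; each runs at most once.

Initial pass — values computed on the first demand:
  d1 = neg(6) = -6
  d5 = neg(-6) = 6

Second demand — change propagation:
  d1: re-runs because s3 6->-3; new result 3.
  d5: re-runs because d1 -6->3; new result -3.

Run set: d1, d5 (2 run).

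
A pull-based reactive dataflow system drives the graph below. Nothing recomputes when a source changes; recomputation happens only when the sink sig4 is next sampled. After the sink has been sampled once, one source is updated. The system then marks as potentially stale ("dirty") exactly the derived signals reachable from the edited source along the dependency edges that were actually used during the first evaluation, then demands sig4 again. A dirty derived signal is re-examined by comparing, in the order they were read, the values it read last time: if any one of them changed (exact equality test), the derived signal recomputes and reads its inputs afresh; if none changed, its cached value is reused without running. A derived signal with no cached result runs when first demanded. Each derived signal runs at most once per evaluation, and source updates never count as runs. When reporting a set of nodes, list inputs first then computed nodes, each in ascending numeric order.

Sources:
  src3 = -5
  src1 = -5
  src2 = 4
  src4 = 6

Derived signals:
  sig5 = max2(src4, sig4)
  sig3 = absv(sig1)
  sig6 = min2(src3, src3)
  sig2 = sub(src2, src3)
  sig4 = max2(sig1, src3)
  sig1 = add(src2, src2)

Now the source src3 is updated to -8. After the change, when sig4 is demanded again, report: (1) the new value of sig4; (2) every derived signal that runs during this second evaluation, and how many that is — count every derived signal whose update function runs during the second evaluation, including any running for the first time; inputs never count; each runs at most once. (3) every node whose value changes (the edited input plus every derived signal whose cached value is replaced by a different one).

First evaluation (everything demanded from the output):
  sig1 = add(4, 4) = 8
  sig4 = max2(8, -5) = 8

Propagation after the edit:
  sig4: runs — src3 -5->-8; result 8 (same value as before).

New value of sig4: 8.
Derived signals that run: sig4 — 1 in total.
Values that change: src3.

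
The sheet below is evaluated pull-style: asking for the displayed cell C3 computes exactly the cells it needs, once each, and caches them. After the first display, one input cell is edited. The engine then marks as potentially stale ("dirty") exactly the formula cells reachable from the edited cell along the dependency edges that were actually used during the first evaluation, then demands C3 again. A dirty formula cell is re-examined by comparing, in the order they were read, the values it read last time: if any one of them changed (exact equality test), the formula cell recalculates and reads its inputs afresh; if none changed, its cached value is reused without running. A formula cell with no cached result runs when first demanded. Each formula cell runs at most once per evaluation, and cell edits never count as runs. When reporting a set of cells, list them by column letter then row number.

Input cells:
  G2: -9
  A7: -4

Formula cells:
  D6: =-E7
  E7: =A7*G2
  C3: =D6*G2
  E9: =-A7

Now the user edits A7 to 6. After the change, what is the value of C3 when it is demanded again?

Demanding C3 again yields -486.

First demand of the output computes:
  E7 = -4 * -9 = 36
  D6 = -(36) = -36
  C3 = -36 * -9 = 324

After the edit, cleaning proceeds:
  E7: a read changed (A7 -4->6) — executes, giving -54.
  D6: a read changed (E7 36->-54) — executes, giving 54.
  C3: a read changed (D6 -36->54) — executes, giving -486.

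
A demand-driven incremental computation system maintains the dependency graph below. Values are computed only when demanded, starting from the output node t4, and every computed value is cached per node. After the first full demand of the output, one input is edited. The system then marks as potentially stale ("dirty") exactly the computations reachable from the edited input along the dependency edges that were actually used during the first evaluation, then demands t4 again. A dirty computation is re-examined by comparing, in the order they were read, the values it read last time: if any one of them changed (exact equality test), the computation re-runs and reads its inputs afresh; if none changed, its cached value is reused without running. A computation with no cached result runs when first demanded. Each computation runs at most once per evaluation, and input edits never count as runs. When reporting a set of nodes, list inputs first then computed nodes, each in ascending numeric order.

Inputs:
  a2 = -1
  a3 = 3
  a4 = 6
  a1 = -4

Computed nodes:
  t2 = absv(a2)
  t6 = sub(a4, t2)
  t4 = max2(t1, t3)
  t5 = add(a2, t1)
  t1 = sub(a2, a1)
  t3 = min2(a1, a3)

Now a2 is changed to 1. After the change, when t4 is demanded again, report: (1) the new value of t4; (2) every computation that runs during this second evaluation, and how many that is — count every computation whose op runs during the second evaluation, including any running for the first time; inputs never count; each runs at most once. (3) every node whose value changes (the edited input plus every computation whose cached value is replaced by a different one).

First evaluation (everything demanded from the output):
  t1 = sub(-1, -4) = 3
  t3 = min2(-4, 3) = -4
  t4 = max2(3, -4) = 3

Propagation after the edit:
  t1: runs — a2 -1->1; result 5.
  t4: runs — t1 3->5; result 5.

New value of t4: 5.
Computations that run: t1, t4 — 2 in total.
Values that change: a2, t1, t4.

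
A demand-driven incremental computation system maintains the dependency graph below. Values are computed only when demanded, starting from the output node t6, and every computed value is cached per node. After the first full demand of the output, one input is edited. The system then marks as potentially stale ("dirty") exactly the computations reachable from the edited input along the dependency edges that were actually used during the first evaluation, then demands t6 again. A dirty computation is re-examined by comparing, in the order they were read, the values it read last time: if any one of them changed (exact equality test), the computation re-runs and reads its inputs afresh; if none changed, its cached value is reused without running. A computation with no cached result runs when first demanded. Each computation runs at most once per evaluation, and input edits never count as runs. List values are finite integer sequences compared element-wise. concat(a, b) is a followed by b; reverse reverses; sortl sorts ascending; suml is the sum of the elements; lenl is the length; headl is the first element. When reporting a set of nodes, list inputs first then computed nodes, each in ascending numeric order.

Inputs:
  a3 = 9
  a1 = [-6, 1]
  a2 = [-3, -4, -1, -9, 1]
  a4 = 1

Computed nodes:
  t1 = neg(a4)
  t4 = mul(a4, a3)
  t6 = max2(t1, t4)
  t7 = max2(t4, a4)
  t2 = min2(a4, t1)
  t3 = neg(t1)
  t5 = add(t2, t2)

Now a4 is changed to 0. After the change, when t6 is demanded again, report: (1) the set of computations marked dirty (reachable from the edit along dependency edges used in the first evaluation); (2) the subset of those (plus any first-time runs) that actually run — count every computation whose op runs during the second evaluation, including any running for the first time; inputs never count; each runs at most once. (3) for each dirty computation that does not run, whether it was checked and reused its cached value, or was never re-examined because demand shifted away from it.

First evaluation (everything demanded from the output):
  t1 = neg(1) = -1
  t4 = mul(1, 9) = 9
  t6 = max2(-1, 9) = 9

Propagation after the edit:
  t1: runs — a4 1->0; result 0.
  t4: runs — a4 1->0; result 0.
  t6: runs — t1 -1->0; t4 9->0; result 0.

Marked dirty: t1, t4, t6.
Computations that run: t1, t4, t6 — 3 in total.
Every dirty computation ran.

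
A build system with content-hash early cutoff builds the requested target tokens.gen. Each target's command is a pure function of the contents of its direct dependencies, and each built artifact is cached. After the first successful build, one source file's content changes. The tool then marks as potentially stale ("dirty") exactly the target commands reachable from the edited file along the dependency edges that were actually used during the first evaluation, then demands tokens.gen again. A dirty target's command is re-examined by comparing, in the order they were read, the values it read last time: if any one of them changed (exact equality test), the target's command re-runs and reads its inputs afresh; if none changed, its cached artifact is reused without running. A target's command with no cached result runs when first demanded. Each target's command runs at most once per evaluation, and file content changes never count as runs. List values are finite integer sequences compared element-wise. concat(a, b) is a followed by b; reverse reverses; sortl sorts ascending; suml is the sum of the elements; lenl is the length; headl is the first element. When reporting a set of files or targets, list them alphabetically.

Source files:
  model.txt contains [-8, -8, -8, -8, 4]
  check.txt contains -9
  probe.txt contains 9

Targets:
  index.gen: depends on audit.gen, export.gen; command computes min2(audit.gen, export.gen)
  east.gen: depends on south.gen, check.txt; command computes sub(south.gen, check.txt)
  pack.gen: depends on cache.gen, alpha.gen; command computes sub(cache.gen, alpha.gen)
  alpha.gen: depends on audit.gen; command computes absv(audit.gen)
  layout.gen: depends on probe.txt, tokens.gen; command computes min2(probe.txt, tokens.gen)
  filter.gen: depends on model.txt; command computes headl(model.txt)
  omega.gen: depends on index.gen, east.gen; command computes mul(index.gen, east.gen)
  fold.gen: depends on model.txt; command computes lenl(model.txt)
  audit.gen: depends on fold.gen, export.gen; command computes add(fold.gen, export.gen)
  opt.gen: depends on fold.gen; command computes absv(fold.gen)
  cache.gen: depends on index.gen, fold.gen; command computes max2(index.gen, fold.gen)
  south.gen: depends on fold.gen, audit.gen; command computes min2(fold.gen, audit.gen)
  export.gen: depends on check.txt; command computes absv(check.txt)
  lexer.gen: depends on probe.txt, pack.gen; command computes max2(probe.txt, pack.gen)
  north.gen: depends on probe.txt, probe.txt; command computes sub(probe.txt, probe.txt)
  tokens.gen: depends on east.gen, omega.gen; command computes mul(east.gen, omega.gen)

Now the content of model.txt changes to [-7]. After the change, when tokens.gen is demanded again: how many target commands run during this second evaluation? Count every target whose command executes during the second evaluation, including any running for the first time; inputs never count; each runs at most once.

First evaluation (everything demanded from the output):
  export.gen = absv(-9) = 9
  fold.gen = lenl([-8, -8, -8, -8, 4]) = 5
  audit.gen = add(5, 9) = 14
  index.gen = min2(14, 9) = 9
  south.gen = min2(5, 14) = 5
  east.gen = sub(5, -9) = 14
  omega.gen = mul(9, 14) = 126
  tokens.gen = mul(14, 126) = 1764

Propagation after the edit:
  fold.gen: runs — model.txt [-8, -8, -8, -8, 4]->[-7]; result 1.
  audit.gen: runs — fold.gen 5->1; result 10.
  index.gen: runs — audit.gen 14->10; result 9 (same value as before).
  south.gen: runs — fold.gen 5->1; audit.gen 14->10; result 1.
  east.gen: runs — south.gen 5->1; result 10.
  omega.gen: runs — east.gen 14->10; result 90.
  tokens.gen: runs — east.gen 14->10; omega.gen 126->90; result 900.

Target commands that run: audit.gen, east.gen, fold.gen, index.gen, omega.gen, south.gen, tokens.gen — 7 in total.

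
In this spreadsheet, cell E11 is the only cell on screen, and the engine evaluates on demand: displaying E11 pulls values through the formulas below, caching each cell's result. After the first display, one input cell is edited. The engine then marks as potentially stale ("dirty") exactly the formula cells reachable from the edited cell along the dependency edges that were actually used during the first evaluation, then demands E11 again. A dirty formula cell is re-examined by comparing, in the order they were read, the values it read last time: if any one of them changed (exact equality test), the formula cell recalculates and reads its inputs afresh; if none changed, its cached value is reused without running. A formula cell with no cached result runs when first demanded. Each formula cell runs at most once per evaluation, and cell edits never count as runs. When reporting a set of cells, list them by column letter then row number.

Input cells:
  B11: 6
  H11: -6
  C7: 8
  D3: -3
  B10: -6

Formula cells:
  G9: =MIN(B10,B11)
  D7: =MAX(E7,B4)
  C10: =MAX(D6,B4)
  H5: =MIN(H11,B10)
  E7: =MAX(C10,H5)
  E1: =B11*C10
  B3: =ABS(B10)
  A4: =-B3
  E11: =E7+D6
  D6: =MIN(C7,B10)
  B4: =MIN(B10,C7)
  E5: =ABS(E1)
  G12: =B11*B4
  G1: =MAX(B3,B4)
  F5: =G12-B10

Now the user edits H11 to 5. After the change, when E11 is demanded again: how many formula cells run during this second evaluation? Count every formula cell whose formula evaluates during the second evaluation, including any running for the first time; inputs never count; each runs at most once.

Initial pass — values computed on the first demand:
  B4 = MIN(-6, 8) = -6
  D6 = MIN(8, -6) = -6
  C10 = MAX(-6, -6) = -6
  H5 = MIN(-6, -6) = -6
  E7 = MAX(-6, -6) = -6
  E11 = -6 + -6 = -12

Second demand — change propagation:
  H5: re-runs because H11 -6->5; new result -6 (unchanged).
  E7: re-examined; everything it read last time is the same (C10 unchanged, H5 unchanged) — cache -6 kept, no run.
  E11: re-examined; everything it read last time is the same (E7 unchanged, D6 unchanged) — cache -12 kept, no run.

The important point: H5 recomputes to an identical value, and the output ends up unchanged.

Run set: H5 (1 run).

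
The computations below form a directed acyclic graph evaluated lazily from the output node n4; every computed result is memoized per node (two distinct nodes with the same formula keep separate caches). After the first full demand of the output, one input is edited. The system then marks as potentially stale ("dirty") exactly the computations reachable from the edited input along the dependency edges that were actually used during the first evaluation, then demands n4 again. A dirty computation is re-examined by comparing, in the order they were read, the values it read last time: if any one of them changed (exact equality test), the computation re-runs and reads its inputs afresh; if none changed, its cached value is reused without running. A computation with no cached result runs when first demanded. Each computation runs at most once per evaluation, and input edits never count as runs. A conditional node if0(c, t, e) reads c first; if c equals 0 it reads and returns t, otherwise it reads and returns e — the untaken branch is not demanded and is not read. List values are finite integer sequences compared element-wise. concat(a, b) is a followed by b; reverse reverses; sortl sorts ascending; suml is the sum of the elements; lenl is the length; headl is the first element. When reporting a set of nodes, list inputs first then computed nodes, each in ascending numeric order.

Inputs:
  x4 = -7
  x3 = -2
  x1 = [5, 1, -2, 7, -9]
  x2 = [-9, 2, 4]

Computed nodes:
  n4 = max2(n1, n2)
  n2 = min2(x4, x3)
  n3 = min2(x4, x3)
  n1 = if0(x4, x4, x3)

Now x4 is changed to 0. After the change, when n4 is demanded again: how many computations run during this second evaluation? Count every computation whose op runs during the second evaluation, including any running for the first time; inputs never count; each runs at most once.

3 computations run: n1, n2, n4.

First demand of the output computes:
  n1 = if0(x4=-7 -> else branch x3) = -2
  n2 = min2(-7, -2) = -7
  n4 = max2(-2, -7) = -2

After the edit, cleaning proceeds:
  n1: a read changed (x4 -7->0) — executes, giving 0.
  n2: a read changed (x4 -7->0) — executes, giving -2.
  n4: a read changed (n1 -2->0; n2 -7->-2) — executes, giving 0.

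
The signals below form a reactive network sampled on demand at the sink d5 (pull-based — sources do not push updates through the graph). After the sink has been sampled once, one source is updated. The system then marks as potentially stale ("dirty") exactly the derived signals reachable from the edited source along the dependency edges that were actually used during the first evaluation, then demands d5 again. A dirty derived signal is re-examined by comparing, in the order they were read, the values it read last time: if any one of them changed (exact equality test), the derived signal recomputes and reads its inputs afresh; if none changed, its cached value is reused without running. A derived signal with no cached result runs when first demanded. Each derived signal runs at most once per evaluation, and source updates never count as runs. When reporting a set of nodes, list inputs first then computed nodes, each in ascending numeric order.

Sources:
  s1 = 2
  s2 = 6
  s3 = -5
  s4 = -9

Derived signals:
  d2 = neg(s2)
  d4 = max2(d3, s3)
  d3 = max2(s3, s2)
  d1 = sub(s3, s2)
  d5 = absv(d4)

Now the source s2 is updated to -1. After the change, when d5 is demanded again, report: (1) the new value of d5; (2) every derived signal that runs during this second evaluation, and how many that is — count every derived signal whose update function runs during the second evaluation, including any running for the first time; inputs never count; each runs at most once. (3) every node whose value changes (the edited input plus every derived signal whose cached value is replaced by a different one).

Initial pass — values computed on the first demand:
  d3 = max2(-5, 6) = 6
  d4 = max2(6, -5) = 6
  d5 = absv(6) = 6

Second demand — change propagation:
  d3: re-runs because s2 6->-1; new result -1.
  d4: re-runs because d3 6->-1; new result -1.
  d5: re-runs because d4 6->-1; new result 1.

d5 now evaluates to 1.
Run set: d3, d4, d5 (3 run).
Changed values: s2, d3, d4, d5.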